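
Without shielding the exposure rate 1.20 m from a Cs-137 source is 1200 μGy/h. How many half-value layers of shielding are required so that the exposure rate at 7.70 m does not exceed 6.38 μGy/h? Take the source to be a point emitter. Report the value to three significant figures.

2.19 half-value layers

At 7.70 m, distance alone gives (1.20/7.70)² = 0.02429, so 1200 × 0.02429 = 29.15 μGy/h.
Further attenuation needed: 29.15/6.38 = 4.569.
n = log₂(4.569) = 2.192 half-value layers.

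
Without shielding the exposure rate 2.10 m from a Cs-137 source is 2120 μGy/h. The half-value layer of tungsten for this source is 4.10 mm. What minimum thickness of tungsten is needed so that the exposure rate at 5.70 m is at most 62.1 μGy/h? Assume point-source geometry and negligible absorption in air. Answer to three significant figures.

At 5.70 m, distance alone gives (2.10/5.70)² = 0.1357, so 2120 × 0.1357 = 287.7 μGy/h.
Further attenuation needed: 287.7/62.1 = 4.633.
n = log₂(4.633) = 2.212 half-value layers.
Thickness = 2.212 × 4.10 mm = 9.069 mm.

9.07 mm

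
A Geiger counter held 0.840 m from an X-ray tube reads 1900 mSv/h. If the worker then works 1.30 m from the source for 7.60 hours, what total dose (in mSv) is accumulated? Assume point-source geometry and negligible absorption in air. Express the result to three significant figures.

Using I₁d₁² = I₂d₂², rate at 1.30 m:
(0.840/1.30)² = 0.4175, so 1900 × 0.4175 = 793.2 mSv/h.
Dose = rate × time = 793.2 mSv/h × 7.600 h = 6028 mSv.

6030 mSv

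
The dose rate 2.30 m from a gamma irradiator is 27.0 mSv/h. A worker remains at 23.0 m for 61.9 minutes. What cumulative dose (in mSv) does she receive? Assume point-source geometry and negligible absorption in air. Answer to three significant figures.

0.279 mSv

Applying the 1/r² law, rate at 23.0 m:
(2.30/23.0)² = 0.01000, so 27.0 × 0.01000 = 0.2700 mSv/h.
Dose = rate × time = 0.2700 mSv/h × 1.032 h = 0.2786 mSv.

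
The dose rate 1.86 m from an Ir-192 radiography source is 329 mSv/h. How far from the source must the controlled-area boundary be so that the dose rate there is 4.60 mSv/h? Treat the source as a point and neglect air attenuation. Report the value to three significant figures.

By the inverse-square law, d₂ = d₁·√(I₁/I₂).
I₁/I₂ = 329/4.60 = 71.52, so d₂ = 1.86 × √71.52 = 15.73 m.

15.7 m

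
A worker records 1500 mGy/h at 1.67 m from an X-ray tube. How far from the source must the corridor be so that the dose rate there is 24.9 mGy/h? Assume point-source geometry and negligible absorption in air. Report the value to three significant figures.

By the inverse-square law, d₂ = d₁·√(I₁/I₂).
I₁/I₂ = 1500/24.9 = 60.24, so d₂ = 1.67 × √60.24 = 12.96 m.

13.0 m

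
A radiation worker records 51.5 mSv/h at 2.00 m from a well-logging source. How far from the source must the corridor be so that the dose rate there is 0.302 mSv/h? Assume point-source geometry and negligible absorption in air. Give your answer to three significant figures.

Intensity scales as (d₁/d₂)², so d₂ = d₁·√(I₁/I₂).
I₁/I₂ = 51.5/0.302 = 170.5, so d₂ = 2.00 × √170.5 = 26.12 m.

26.1 m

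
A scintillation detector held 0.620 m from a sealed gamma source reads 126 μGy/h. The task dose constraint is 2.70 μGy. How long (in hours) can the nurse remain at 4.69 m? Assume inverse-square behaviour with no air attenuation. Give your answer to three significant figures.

Using I₁d₁² = I₂d₂², rate at 4.69 m:
(0.620/4.69)² = 0.01748, so 126 × 0.01748 = 2.202 μGy/h.
Stay time = 2.70 μGy ÷ 2.202 μGy/h = 1.226 h.

1.23 h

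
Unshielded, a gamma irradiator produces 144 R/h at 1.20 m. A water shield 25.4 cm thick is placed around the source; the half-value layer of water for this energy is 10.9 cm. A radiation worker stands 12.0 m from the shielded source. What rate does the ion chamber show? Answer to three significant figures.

Distance alone: 144 × (1.20/12.0)² = 144 × 0.01000 = 1.440 R/h.
Shield: 25.4/10.9 = 2.330 half-value layers → attenuation 2^(−2.330) = 0.1989.
Combined: 1.440 × 0.1989 = 0.2864 R/h.

0.286 R/h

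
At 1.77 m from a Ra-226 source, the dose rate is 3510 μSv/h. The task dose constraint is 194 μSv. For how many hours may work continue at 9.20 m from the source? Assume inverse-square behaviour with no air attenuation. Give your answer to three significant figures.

1.49 h

Intensity scales as (d₁/d₂)², so rate at 9.20 m:
(1.77/9.20)² = 0.03701, so 3510 × 0.03701 = 129.9 μSv/h.
Stay time = 194 μSv ÷ 129.9 μSv/h = 1.493 h.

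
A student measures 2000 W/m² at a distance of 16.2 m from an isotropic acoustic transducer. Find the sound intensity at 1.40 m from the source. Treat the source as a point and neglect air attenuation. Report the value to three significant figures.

268000 W/m²

Applying the 1/r² law, the rate at 1.40 m is
2000 × (16.2/1.40)² = 2000 × 133.9 = 267800 W/m².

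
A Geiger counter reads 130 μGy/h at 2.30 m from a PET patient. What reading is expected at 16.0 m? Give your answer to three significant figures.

2.69 μGy/h

Intensity scales as (d₁/d₂)², so the rate at 16.0 m is
130 × (2.30/16.0)² = 130 × 0.02066 = 2.686 μGy/h.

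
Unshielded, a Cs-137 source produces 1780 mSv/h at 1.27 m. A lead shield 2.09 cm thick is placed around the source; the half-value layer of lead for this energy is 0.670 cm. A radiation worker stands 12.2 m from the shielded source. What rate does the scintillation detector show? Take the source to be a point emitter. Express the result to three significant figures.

Distance alone: 1780 × (1.27/12.2)² = 1780 × 0.01084 = 19.30 mSv/h.
Shield: 2.09/0.670 = 3.119 half-value layers → attenuation 2^(−3.119) = 0.1151.
Combined: 19.30 × 0.1151 = 2.221 mSv/h.

2.22 mSv/h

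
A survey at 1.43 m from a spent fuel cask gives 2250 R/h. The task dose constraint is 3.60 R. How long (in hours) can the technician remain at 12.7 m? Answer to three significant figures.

0.126 h

Since intensity falls as 1/r², rate at 12.7 m:
(1.43/12.7)² = 0.01268, so 2250 × 0.01268 = 28.53 R/h.
Stay time = 3.60 R ÷ 28.53 R/h = 0.1262 h.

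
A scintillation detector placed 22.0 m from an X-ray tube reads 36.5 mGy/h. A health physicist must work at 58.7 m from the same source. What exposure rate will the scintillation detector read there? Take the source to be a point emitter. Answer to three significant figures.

By the inverse-square law, scaling from 22.0 m to 58.7 m:
(22.0/58.7)² = 0.1405, so 36.5 × 0.1405 = 5.128 mGy/h.

5.13 mGy/h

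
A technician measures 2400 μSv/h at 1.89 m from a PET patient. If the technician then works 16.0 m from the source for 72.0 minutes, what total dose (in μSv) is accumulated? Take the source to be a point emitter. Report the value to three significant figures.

Applying the 1/r² law, rate at 16.0 m:
(1.89/16.0)² = 0.01395, so 2400 × 0.01395 = 33.48 μSv/h.
Dose = rate × time = 33.48 μSv/h × 1.200 h = 40.18 μSv.

40.2 μSv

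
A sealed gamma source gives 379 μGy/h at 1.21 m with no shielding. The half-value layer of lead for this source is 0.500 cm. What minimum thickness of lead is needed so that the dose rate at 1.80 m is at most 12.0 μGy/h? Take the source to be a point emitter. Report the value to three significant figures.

At 1.80 m, distance alone gives 379 × (1.21/1.80)² = 379 × 0.4519 = 171.3 μGy/h.
Further attenuation needed: 171.3/12.0 = 14.28.
n = log₂(14.28) = 3.836 half-value layers.
Thickness = 3.836 × 0.500 cm = 1.918 cm.

1.92 cm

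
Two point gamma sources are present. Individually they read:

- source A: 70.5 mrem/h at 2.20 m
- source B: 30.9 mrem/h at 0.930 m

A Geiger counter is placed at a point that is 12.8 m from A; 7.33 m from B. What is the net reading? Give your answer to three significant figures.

2.58 mrem/h

By superposition, sum each source's inverse-square contribution:
A: 70.5 × (2.20/12.8)² = 2.083 mrem/h
B: 30.9 × (0.930/7.33)² = 0.4974 mrem/h
Total = 2.083 + 0.4974 = 2.580 mrem/h.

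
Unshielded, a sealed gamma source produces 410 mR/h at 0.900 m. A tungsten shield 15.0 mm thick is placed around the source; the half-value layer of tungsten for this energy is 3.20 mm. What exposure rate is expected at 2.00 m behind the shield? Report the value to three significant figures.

Distance alone: (0.900/2.00)² = 0.2025, so 410 × 0.2025 = 83.03 mR/h.
Shield: 15.0/3.20 = 4.688 half-value layers → attenuation 2^(−4.688) = 0.03879.
Combined: 83.03 × 0.03879 = 3.221 mR/h.

3.22 mR/h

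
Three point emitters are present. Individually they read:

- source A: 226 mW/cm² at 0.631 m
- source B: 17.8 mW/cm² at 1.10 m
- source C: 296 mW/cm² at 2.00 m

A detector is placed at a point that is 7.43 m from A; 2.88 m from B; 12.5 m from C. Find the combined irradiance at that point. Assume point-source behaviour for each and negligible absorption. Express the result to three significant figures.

Each source contributes Iᵢ·(dᵢ/rᵢ)²; contributions add.
A: 226 × (0.631/7.43)² = 1.630 mW/cm²
B: 17.8 × (1.10/2.88)² = 2.597 mW/cm²
C: 296 × (2.00/12.5)² = 7.578 mW/cm²
Total = 1.630 + 2.597 + 7.578 = 11.80 mW/cm².

11.8 mW/cm²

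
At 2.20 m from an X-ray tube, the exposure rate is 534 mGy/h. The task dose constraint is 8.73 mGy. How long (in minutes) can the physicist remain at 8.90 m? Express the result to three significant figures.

16.1 min

Since intensity falls as 1/r², rate at 8.90 m:
(2.20/8.90)² = 0.06110, so 534 × 0.06110 = 32.63 mGy/h.
Stay time = 8.73 mGy ÷ 32.63 mGy/h = 0.2675 h = 16.05 min.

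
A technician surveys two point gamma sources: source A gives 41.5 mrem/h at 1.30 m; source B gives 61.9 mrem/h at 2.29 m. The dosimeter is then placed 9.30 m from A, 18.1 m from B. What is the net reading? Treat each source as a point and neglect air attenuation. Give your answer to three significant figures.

Each source contributes Iᵢ·(dᵢ/rᵢ)²; contributions add.
A: 41.5 × (1.30/9.30)² = 0.8109 mrem/h
B: 61.9 × (2.29/18.1)² = 0.9908 mrem/h
Total = 0.8109 + 0.9908 = 1.802 mrem/h.

1.80 mrem/h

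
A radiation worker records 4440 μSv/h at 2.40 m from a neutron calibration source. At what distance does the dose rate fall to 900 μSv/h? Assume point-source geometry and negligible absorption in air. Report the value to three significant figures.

5.33 m

Since intensity falls as 1/r², d₂ = d₁·√(I₁/I₂).
I₁/I₂ = 4440/900 = 4.933, so d₂ = 2.40 × √4.933 = 5.330 m.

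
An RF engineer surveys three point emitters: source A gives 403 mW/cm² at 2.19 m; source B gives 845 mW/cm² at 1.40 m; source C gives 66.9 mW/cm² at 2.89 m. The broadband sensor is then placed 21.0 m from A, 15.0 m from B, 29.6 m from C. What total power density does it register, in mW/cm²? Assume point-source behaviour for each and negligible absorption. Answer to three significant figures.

12.4 mW/cm²

Each source contributes Iᵢ·(dᵢ/rᵢ)²; contributions add.
A: 403 × (2.19/21.0)² = 4.383 mW/cm²
B: 845 × (1.40/15.0)² = 7.361 mW/cm²
C: 66.9 × (2.89/29.6)² = 0.6377 mW/cm²
Total = 4.383 + 7.361 + 0.6377 = 12.38 mW/cm².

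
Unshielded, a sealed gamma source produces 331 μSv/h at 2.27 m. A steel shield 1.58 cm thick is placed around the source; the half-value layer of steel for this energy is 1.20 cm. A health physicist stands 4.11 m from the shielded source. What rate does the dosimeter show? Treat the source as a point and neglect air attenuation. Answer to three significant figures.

40.5 μSv/h

Distance alone: 331 × (2.27/4.11)² = 331 × 0.3050 = 101.0 μSv/h.
Shield: 1.58/1.20 = 1.317 half-value layers → attenuation 2^(−1.317) = 0.4014.
Combined: 101.0 × 0.4014 = 40.54 μSv/h.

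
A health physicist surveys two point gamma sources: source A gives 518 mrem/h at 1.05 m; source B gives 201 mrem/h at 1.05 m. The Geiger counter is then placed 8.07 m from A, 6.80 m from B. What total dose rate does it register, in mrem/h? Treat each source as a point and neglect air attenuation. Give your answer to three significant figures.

Each source contributes Iᵢ·(dᵢ/rᵢ)²; contributions add.
A: 518 × (1.05/8.07)² = 8.769 mrem/h
B: 201 × (1.05/6.80)² = 4.792 mrem/h
Total = 8.769 + 4.792 = 13.56 mrem/h.

13.6 mrem/h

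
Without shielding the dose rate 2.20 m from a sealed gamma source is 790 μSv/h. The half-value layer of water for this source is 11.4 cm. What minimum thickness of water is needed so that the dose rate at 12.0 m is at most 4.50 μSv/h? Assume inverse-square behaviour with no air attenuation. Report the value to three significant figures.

At 12.0 m, distance alone gives (2.20/12.0)² = 0.03361, so 790 × 0.03361 = 26.55 μSv/h.
Further attenuation needed: 26.55/4.50 = 5.900.
n = log₂(5.900) = 2.561 half-value layers.
Thickness = 2.561 × 11.4 cm = 29.20 cm.

29.2 cm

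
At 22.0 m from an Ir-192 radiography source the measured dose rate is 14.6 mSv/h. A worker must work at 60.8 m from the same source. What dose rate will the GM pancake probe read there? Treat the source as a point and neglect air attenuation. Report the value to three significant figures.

1.91 mSv/h

Applying the 1/r² law, scaling from 22.0 m to 60.8 m:
14.6 × (22.0/60.8)² = 14.6 × 0.1309 = 1.911 mSv/h.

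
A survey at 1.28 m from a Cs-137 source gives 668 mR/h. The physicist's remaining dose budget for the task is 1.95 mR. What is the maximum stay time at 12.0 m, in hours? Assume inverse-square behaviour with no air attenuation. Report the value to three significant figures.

0.257 h

Since intensity falls as 1/r², rate at 12.0 m:
(1.28/12.0)² = 0.01138, so 668 × 0.01138 = 7.602 mR/h.
Stay time = 1.95 mR ÷ 7.602 mR/h = 0.2565 h.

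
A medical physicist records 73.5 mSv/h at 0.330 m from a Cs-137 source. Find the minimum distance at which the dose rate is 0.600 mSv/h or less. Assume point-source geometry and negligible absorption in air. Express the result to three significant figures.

3.65 m

Since intensity falls as 1/r², d₂ = d₁·√(I₁/I₂).
I₁/I₂ = 73.5/0.600 = 122.5, so d₂ = 0.330 × √122.5 = 3.652 m.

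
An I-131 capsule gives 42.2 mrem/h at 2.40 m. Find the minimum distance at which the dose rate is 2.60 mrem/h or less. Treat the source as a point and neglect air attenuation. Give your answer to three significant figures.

Using I₁d₁² = I₂d₂², d₂ = d₁·√(I₁/I₂).
I₁/I₂ = 42.2/2.60 = 16.23, so d₂ = 2.40 × √16.23 = 9.669 m.

9.67 m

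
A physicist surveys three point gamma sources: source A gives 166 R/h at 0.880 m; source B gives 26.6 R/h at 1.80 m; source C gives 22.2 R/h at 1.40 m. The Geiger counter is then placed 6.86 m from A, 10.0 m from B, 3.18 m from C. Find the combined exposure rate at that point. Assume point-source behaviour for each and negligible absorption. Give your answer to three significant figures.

7.90 R/h

Each source contributes Iᵢ·(dᵢ/rᵢ)²; contributions add.
A: 166 × (0.880/6.86)² = 2.732 R/h
B: 26.6 × (1.80/10.0)² = 0.8618 R/h
C: 22.2 × (1.40/3.18)² = 4.303 R/h
Total = 2.732 + 0.8618 + 4.303 = 7.897 R/h.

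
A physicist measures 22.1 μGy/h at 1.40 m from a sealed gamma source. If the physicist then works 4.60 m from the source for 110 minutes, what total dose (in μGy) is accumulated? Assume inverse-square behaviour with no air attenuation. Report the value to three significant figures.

3.75 μGy

Intensity scales as (d₁/d₂)², so rate at 4.60 m:
22.1 × (1.40/4.60)² = 22.1 × 0.09263 = 2.047 μGy/h.
Dose = rate × time = 2.047 μGy/h × 1.833 h = 3.752 μGy.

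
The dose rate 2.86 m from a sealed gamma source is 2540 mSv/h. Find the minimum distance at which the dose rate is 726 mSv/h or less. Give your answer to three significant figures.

5.35 m

Since intensity falls as 1/r², d₂ = d₁·√(I₁/I₂).
I₁/I₂ = 2540/726 = 3.499, so d₂ = 2.86 × √3.499 = 5.350 m.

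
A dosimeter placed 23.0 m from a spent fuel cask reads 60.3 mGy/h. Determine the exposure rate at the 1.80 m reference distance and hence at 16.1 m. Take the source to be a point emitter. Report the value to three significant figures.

Intensity scales as (d₁/d₂)², so
At 1.80 m: 60.3 × (23.0/1.80)² = 60.3 × 163.3 = 9847 mGy/h
At 16.1 m: 9847 × (1.80/16.1)² = 9847 × 0.01250 = 123.1 mGy/h.

9850 mGy/h; 123 mGy/h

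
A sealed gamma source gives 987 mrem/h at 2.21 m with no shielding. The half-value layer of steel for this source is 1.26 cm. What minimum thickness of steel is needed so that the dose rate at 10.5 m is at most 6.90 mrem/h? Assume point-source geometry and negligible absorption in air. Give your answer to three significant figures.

At 10.5 m, distance alone gives 987 × (2.21/10.5)² = 987 × 0.04430 = 43.72 mrem/h.
Further attenuation needed: 43.72/6.90 = 6.336.
n = log₂(6.336) = 2.664 half-value layers.
Thickness = 2.664 × 1.26 cm = 3.357 cm.

3.36 cm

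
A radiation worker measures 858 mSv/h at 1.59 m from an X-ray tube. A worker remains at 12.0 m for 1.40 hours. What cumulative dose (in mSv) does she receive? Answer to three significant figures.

21.1 mSv

Using I₁d₁² = I₂d₂², rate at 12.0 m:
(1.59/12.0)² = 0.01756, so 858 × 0.01756 = 15.07 mSv/h.
Dose = rate × time = 15.07 mSv/h × 1.400 h = 21.10 mSv.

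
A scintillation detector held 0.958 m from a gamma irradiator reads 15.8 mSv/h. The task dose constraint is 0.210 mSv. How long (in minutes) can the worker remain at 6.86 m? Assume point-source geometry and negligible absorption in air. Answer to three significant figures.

Since intensity falls as 1/r², rate at 6.86 m:
(0.958/6.86)² = 0.01950, so 15.8 × 0.01950 = 0.3081 mSv/h.
Stay time = 0.210 mSv ÷ 0.3081 mSv/h = 0.6816 h = 40.90 min.

40.9 min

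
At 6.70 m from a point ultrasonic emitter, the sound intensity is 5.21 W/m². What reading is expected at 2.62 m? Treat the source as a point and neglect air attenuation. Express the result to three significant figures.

34.1 W/m²

Using I₁d₁² = I₂d₂², the rate at 2.62 m is
(6.70/2.62)² = 6.540, so 5.21 × 6.540 = 34.07 W/m².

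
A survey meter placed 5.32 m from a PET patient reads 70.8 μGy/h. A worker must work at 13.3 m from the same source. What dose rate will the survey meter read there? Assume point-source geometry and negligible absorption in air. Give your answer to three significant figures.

Applying the 1/r² law, scaling from 5.32 m to 13.3 m:
(5.32/13.3)² = 0.1600, so 70.8 × 0.1600 = 11.33 μGy/h.

11.3 μGy/h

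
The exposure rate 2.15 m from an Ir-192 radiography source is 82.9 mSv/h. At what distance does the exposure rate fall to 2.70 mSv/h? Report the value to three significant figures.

11.9 m

By the inverse-square law, d₂ = d₁·√(I₁/I₂).
I₁/I₂ = 82.9/2.70 = 30.70, so d₂ = 2.15 × √30.70 = 11.91 m.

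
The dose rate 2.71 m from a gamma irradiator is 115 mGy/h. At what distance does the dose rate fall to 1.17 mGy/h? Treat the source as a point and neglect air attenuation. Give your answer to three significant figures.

26.9 m

Intensity scales as (d₁/d₂)², so d₂ = d₁·√(I₁/I₂).
I₁/I₂ = 115/1.17 = 98.29, so d₂ = 2.71 × √98.29 = 26.87 m.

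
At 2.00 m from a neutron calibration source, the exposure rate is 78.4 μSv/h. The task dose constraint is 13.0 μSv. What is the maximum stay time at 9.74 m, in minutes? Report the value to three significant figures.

Using I₁d₁² = I₂d₂², rate at 9.74 m:
78.4 × (2.00/9.74)² = 78.4 × 0.04216 = 3.305 μSv/h.
Stay time = 13.0 μSv ÷ 3.305 μSv/h = 3.933 h = 236.0 min.

236 min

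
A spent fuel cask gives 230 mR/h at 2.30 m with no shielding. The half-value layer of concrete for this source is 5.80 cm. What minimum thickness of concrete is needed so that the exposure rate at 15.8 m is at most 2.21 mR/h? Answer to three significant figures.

6.62 cm

At 15.8 m, distance alone gives 230 × (2.30/15.8)² = 230 × 0.02119 = 4.874 mR/h.
Further attenuation needed: 4.874/2.21 = 2.205.
n = log₂(2.205) = 1.141 half-value layers.
Thickness = 1.141 × 5.80 cm = 6.618 cm.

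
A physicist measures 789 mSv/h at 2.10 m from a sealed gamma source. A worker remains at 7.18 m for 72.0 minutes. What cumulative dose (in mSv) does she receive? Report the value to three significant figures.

81.0 mSv

Using I₁d₁² = I₂d₂², rate at 7.18 m:
789 × (2.10/7.18)² = 789 × 0.08554 = 67.49 mSv/h.
Dose = rate × time = 67.49 mSv/h × 1.200 h = 80.99 mSv.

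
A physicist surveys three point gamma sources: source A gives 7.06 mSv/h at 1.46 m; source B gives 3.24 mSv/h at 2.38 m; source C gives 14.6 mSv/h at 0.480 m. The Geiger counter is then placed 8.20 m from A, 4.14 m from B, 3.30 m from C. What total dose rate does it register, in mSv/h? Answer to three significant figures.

1.60 mSv/h

Each source contributes Iᵢ·(dᵢ/rᵢ)²; contributions add.
A: 7.06 × (1.46/8.20)² = 0.2238 mSv/h
B: 3.24 × (2.38/4.14)² = 1.071 mSv/h
C: 14.6 × (0.480/3.30)² = 0.3089 mSv/h
Total = 0.2238 + 1.071 + 0.3089 = 1.604 mSv/h.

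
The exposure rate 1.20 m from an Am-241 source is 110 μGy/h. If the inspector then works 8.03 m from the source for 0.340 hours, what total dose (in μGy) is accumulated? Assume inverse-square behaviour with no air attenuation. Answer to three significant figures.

0.835 μGy

Applying the 1/r² law, rate at 8.03 m:
110 × (1.20/8.03)² = 110 × 0.02233 = 2.456 μGy/h.
Dose = rate × time = 2.456 μGy/h × 0.3400 h = 0.8350 μGy.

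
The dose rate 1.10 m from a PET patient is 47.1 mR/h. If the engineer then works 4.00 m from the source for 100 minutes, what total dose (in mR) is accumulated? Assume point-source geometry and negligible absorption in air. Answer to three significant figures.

5.94 mR

Intensity scales as (d₁/d₂)², so rate at 4.00 m:
47.1 × (1.10/4.00)² = 47.1 × 0.07563 = 3.562 mR/h.
Dose = rate × time = 3.562 mR/h × 1.667 h = 5.938 mR.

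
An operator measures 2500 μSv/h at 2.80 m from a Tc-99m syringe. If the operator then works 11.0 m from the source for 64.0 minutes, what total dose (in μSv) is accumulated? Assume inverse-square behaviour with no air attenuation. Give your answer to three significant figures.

Since intensity falls as 1/r², rate at 11.0 m:
2500 × (2.80/11.0)² = 2500 × 0.06479 = 162.0 μSv/h.
Dose = rate × time = 162.0 μSv/h × 1.067 h = 172.9 μSv.

173 μSv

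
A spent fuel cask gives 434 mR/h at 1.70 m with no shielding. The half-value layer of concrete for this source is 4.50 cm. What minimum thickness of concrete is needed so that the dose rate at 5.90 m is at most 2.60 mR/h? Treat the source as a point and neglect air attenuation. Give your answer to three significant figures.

At 5.90 m, distance alone gives (1.70/5.90)² = 0.08302, so 434 × 0.08302 = 36.03 mR/h.
Further attenuation needed: 36.03/2.60 = 13.86.
n = log₂(13.86) = 3.793 half-value layers.
Thickness = 3.793 × 4.50 cm = 17.07 cm.

17.1 cm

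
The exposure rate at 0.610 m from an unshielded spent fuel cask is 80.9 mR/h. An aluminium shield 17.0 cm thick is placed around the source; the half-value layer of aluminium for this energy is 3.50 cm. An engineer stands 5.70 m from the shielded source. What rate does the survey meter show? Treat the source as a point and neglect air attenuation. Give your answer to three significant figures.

0.0320 mR/h

Distance alone: (0.610/5.70)² = 0.01145, so 80.9 × 0.01145 = 0.9263 mR/h.
Shield: 17.0/3.50 = 4.857 half-value layers → attenuation 2^(−4.857) = 0.03451.
Combined: 0.9263 × 0.03451 = 0.03197 mR/h.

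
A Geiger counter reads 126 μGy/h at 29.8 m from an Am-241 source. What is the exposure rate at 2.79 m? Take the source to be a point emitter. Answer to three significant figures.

Intensity scales as (d₁/d₂)², so the rate at 2.79 m is
(29.8/2.79)² = 114.1, so 126 × 114.1 = 14380 μGy/h.

14400 μGy/h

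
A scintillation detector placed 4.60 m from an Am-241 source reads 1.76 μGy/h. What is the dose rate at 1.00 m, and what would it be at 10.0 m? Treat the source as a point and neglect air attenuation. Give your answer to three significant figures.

37.2 μGy/h; 0.372 μGy/h

By the inverse-square law,
At 1.00 m: 1.76 × (4.60/1.00)² = 1.76 × 21.16 = 37.24 μGy/h
At 10.0 m: 37.24 × (1.00/10.0)² = 37.24 × 0.01000 = 0.3724 μGy/h.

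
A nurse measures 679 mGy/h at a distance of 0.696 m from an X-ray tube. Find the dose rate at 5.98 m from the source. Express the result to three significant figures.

Applying the 1/r² law, the rate at 5.98 m is
679 × (0.696/5.98)² = 679 × 0.01355 = 9.200 mGy/h.

9.20 mGy/h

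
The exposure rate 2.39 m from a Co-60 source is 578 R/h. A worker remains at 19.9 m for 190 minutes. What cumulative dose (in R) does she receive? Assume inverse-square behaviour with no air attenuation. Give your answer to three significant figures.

By the inverse-square law, rate at 19.9 m:
(2.39/19.9)² = 0.01442, so 578 × 0.01442 = 8.335 R/h.
Dose = rate × time = 8.335 R/h × 3.167 h = 26.40 R.

26.4 R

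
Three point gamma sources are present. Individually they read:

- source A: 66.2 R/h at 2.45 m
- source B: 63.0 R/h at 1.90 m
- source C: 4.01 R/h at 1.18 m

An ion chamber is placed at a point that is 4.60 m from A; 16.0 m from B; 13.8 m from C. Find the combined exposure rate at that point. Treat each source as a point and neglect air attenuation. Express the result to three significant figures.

By superposition, sum each source's inverse-square contribution:
A: 66.2 × (2.45/4.60)² = 18.78 R/h
B: 63.0 × (1.90/16.0)² = 0.8884 R/h
C: 4.01 × (1.18/13.8)² = 0.02932 R/h
Total = 18.78 + 0.8884 + 0.02932 = 19.70 R/h.

19.7 R/h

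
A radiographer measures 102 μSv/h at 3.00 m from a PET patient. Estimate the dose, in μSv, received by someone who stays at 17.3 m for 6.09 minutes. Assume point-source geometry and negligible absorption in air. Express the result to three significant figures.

By the inverse-square law, rate at 17.3 m:
(3.00/17.3)² = 0.03007, so 102 × 0.03007 = 3.067 μSv/h.
Dose = rate × time = 3.067 μSv/h × 0.1015 h = 0.3113 μSv.

0.311 μSv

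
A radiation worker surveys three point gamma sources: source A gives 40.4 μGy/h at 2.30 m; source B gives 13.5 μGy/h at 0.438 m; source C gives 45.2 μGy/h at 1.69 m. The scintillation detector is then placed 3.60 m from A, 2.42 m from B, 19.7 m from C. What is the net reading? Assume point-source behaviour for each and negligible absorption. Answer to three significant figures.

By superposition, sum each source's inverse-square contribution:
A: 40.4 × (2.30/3.60)² = 16.49 μGy/h
B: 13.5 × (0.438/2.42)² = 0.4422 μGy/h
C: 45.2 × (1.69/19.7)² = 0.3326 μGy/h
Total = 16.49 + 0.4422 + 0.3326 = 17.26 μGy/h.

17.3 μGy/h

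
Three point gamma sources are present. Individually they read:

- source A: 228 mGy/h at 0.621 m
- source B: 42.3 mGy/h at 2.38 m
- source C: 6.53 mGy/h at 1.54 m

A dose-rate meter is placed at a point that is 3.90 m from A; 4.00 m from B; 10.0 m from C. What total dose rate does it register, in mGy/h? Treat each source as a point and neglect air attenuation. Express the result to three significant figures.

20.9 mGy/h

Each source contributes Iᵢ·(dᵢ/rᵢ)²; contributions add.
A: 228 × (0.621/3.90)² = 5.781 mGy/h
B: 42.3 × (2.38/4.00)² = 14.98 mGy/h
C: 6.53 × (1.54/10.0)² = 0.1549 mGy/h
Total = 5.781 + 14.98 + 0.1549 = 20.92 mGy/h.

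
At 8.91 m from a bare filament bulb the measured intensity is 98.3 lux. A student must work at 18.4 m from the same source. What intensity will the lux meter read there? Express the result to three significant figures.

Using I₁d₁² = I₂d₂², scaling from 8.91 m to 18.4 m:
(8.91/18.4)² = 0.2345, so 98.3 × 0.2345 = 23.05 lux.

23.1 lux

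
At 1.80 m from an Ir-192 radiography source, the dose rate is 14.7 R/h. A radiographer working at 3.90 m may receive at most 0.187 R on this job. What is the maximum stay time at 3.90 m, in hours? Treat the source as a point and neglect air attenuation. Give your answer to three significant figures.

0.0597 h

Intensity scales as (d₁/d₂)², so rate at 3.90 m:
(1.80/3.90)² = 0.2130, so 14.7 × 0.2130 = 3.131 R/h.
Stay time = 0.187 R ÷ 3.131 R/h = 0.05973 h.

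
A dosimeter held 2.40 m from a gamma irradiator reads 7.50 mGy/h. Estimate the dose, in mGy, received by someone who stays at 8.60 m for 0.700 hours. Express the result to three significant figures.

0.409 mGy

Intensity scales as (d₁/d₂)², so rate at 8.60 m:
(2.40/8.60)² = 0.07788, so 7.50 × 0.07788 = 0.5841 mGy/h.
Dose = rate × time = 0.5841 mGy/h × 0.7000 h = 0.4089 mGy.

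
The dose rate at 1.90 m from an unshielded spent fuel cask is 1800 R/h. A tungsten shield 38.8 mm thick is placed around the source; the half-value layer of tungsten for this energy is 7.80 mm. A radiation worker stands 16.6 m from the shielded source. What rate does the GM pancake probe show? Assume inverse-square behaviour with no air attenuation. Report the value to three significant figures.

Distance alone: (1.90/16.6)² = 0.01310, so 1800 × 0.01310 = 23.58 R/h.
Shield: 38.8/7.80 = 4.974 half-value layers → attenuation 2^(−4.974) = 0.03182.
Combined: 23.58 × 0.03182 = 0.7503 R/h.

0.750 R/h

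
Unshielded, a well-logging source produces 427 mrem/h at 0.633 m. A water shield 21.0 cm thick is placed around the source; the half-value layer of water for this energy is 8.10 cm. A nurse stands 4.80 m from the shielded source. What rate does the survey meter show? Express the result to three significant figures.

1.23 mrem/h

Distance alone: 427 × (0.633/4.80)² = 427 × 0.01739 = 7.426 mrem/h.
Shield: 21.0/8.10 = 2.593 half-value layers → attenuation 2^(−2.593) = 0.1657.
Combined: 7.426 × 0.1657 = 1.230 mrem/h.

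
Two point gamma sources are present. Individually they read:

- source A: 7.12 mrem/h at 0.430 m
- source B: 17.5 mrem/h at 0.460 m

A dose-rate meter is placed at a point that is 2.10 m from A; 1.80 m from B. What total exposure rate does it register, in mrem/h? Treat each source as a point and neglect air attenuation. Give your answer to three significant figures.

Each source contributes Iᵢ·(dᵢ/rᵢ)²; contributions add.
A: 7.12 × (0.430/2.10)² = 0.2985 mrem/h
B: 17.5 × (0.460/1.80)² = 1.143 mrem/h
Total = 0.2985 + 1.143 = 1.442 mrem/h.

1.44 mrem/h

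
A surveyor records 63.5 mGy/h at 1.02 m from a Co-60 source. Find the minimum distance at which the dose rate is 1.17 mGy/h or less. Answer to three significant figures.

Intensity scales as (d₁/d₂)², so d₂ = d₁·√(I₁/I₂).
I₁/I₂ = 63.5/1.17 = 54.27, so d₂ = 1.02 × √54.27 = 7.514 m.

7.51 m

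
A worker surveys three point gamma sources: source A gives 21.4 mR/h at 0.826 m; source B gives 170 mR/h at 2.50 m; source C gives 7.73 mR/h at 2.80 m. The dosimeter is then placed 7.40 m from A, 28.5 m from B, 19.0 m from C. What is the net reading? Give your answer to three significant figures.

Each source contributes Iᵢ·(dᵢ/rᵢ)²; contributions add.
A: 21.4 × (0.826/7.40)² = 0.2666 mR/h
B: 170 × (2.50/28.5)² = 1.308 mR/h
C: 7.73 × (2.80/19.0)² = 0.1679 mR/h
Total = 0.2666 + 1.308 + 0.1679 = 1.743 mR/h.

1.74 mR/h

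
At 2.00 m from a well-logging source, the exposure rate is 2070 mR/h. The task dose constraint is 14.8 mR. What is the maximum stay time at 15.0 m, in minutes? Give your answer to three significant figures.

Intensity scales as (d₁/d₂)², so rate at 15.0 m:
2070 × (2.00/15.0)² = 2070 × 0.01778 = 36.80 mR/h.
Stay time = 14.8 mR ÷ 36.80 mR/h = 0.4022 h = 24.13 min.

24.1 min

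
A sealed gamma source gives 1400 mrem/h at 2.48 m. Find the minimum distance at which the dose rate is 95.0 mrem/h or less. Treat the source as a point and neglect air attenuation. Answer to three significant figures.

Intensity scales as (d₁/d₂)², so d₂ = d₁·√(I₁/I₂).
I₁/I₂ = 1400/95.0 = 14.74, so d₂ = 2.48 × √14.74 = 9.521 m.

9.52 m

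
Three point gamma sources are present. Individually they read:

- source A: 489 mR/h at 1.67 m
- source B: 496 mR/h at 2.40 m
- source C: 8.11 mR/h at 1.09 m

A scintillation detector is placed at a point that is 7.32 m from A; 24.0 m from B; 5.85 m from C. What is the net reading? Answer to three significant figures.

By superposition, sum each source's inverse-square contribution:
A: 489 × (1.67/7.32)² = 25.45 mR/h
B: 496 × (2.40/24.0)² = 4.960 mR/h
C: 8.11 × (1.09/5.85)² = 0.2816 mR/h
Total = 25.45 + 4.960 + 0.2816 = 30.69 mR/h.

30.7 mR/h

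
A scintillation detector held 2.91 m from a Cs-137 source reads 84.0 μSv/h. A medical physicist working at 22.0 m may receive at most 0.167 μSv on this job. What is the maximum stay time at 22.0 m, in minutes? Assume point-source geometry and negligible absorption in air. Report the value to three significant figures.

6.82 min

By the inverse-square law, rate at 22.0 m:
(2.91/22.0)² = 0.01750, so 84.0 × 0.01750 = 1.470 μSv/h.
Stay time = 0.167 μSv ÷ 1.470 μSv/h = 0.1136 h = 6.816 min.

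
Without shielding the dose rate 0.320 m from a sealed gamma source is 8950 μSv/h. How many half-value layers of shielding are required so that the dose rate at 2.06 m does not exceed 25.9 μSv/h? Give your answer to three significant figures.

3.06 half-value layers

At 2.06 m, distance alone gives (0.320/2.06)² = 0.02413, so 8950 × 0.02413 = 216.0 μSv/h.
Further attenuation needed: 216.0/25.9 = 8.340.
n = log₂(8.340) = 3.060 half-value layers.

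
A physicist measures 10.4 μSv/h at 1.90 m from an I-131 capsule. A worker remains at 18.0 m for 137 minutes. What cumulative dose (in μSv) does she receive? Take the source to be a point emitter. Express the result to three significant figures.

Using I₁d₁² = I₂d₂², rate at 18.0 m:
10.4 × (1.90/18.0)² = 10.4 × 0.01114 = 0.1159 μSv/h.
Dose = rate × time = 0.1159 μSv/h × 2.283 h = 0.2646 μSv.

0.265 μSv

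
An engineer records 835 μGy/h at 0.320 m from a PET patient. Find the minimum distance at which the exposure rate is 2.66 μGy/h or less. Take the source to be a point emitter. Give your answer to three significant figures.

5.67 m

By the inverse-square law, d₂ = d₁·√(I₁/I₂).
I₁/I₂ = 835/2.66 = 313.9, so d₂ = 0.320 × √313.9 = 5.670 m.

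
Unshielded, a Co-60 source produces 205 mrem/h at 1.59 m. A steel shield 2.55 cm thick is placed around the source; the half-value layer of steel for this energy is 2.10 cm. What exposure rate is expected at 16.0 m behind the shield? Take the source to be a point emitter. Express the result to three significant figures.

Distance alone: 205 × (1.59/16.0)² = 205 × 0.009875 = 2.024 mrem/h.
Shield: 2.55/2.10 = 1.214 half-value layers → attenuation 2^(−1.214) = 0.4311.
Combined: 2.024 × 0.4311 = 0.8725 mrem/h.

0.873 mrem/h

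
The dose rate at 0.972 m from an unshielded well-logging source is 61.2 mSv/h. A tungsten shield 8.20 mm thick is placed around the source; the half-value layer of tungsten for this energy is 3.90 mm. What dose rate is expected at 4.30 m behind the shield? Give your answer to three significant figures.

0.728 mSv/h

Distance alone: (0.972/4.30)² = 0.05110, so 61.2 × 0.05110 = 3.127 mSv/h.
Shield: 8.20/3.90 = 2.103 half-value layers → attenuation 2^(−2.103) = 0.2328.
Combined: 3.127 × 0.2328 = 0.7280 mSv/h.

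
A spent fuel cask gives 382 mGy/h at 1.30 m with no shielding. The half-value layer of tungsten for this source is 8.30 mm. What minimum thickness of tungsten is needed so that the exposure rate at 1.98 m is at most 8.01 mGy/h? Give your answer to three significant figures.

36.2 mm

At 1.98 m, distance alone gives (1.30/1.98)² = 0.4311, so 382 × 0.4311 = 164.7 mGy/h.
Further attenuation needed: 164.7/8.01 = 20.56.
n = log₂(20.56) = 4.362 half-value layers.
Thickness = 4.362 × 8.30 mm = 36.20 mm.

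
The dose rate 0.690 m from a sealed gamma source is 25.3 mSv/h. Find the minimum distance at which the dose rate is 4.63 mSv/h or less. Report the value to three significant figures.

1.61 m

Since intensity falls as 1/r², d₂ = d₁·√(I₁/I₂).
I₁/I₂ = 25.3/4.63 = 5.464, so d₂ = 0.690 × √5.464 = 1.613 m.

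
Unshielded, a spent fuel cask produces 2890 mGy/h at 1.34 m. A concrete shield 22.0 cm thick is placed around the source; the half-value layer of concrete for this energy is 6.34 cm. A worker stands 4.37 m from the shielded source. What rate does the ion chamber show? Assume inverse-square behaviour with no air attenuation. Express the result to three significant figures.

24.5 mGy/h

Distance alone: 2890 × (1.34/4.37)² = 2890 × 0.09403 = 271.7 mGy/h.
Shield: 22.0/6.34 = 3.470 half-value layers → attenuation 2^(−3.470) = 0.09025.
Combined: 271.7 × 0.09025 = 24.52 mGy/h.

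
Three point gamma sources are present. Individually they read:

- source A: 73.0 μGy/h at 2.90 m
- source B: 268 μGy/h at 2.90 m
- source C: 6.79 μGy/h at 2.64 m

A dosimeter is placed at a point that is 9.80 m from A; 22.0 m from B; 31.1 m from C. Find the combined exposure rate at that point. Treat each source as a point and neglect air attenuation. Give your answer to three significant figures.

11.1 μGy/h

Each source contributes Iᵢ·(dᵢ/rᵢ)²; contributions add.
A: 73.0 × (2.90/9.80)² = 6.392 μGy/h
B: 268 × (2.90/22.0)² = 4.657 μGy/h
C: 6.79 × (2.64/31.1)² = 0.04893 μGy/h
Total = 6.392 + 4.657 + 0.04893 = 11.10 μGy/h.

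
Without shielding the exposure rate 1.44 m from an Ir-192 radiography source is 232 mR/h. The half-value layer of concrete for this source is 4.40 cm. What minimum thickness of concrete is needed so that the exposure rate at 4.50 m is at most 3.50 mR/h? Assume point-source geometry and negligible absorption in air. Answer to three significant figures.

At 4.50 m, distance alone gives (1.44/4.50)² = 0.1024, so 232 × 0.1024 = 23.76 mR/h.
Further attenuation needed: 23.76/3.50 = 6.789.
n = log₂(6.789) = 2.763 half-value layers.
Thickness = 2.763 × 4.40 cm = 12.16 cm.

12.2 cm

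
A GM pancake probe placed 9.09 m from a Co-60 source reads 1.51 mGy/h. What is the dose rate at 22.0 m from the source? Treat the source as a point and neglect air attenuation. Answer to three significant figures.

0.258 mGy/h

Intensity scales as (d₁/d₂)², so scaling from 9.09 m to 22.0 m:
(9.09/22.0)² = 0.1707, so 1.51 × 0.1707 = 0.2578 mGy/h.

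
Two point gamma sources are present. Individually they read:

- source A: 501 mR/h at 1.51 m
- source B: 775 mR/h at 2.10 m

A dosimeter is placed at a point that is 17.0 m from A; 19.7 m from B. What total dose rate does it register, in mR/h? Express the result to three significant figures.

Each source contributes Iᵢ·(dᵢ/rᵢ)²; contributions add.
A: 501 × (1.51/17.0)² = 3.953 mR/h
B: 775 × (2.10/19.7)² = 8.807 mR/h
Total = 3.953 + 8.807 = 12.76 mR/h.

12.8 mR/h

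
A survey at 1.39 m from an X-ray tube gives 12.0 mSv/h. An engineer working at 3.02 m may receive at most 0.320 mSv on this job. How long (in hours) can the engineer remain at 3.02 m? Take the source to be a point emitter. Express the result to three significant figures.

0.126 h

Applying the 1/r² law, rate at 3.02 m:
(1.39/3.02)² = 0.2118, so 12.0 × 0.2118 = 2.542 mSv/h.
Stay time = 0.320 mSv ÷ 2.542 mSv/h = 0.1259 h.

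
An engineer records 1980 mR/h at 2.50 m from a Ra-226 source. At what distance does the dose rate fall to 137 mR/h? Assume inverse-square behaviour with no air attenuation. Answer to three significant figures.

By the inverse-square law, d₂ = d₁·√(I₁/I₂).
I₁/I₂ = 1980/137 = 14.45, so d₂ = 2.50 × √14.45 = 9.503 m.

9.50 m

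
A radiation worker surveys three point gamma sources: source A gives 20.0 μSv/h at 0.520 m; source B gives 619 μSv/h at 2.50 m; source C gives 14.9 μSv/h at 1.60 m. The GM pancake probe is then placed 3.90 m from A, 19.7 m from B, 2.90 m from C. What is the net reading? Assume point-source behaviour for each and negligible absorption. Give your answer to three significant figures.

Each source contributes Iᵢ·(dᵢ/rᵢ)²; contributions add.
A: 20.0 × (0.520/3.90)² = 0.3556 μSv/h
B: 619 × (2.50/19.7)² = 9.969 μSv/h
C: 14.9 × (1.60/2.90)² = 4.536 μSv/h
Total = 0.3556 + 9.969 + 4.536 = 14.86 μSv/h.

14.9 μSv/h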